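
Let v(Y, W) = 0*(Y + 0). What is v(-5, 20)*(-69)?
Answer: 0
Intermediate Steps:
v(Y, W) = 0 (v(Y, W) = 0*Y = 0)
v(-5, 20)*(-69) = 0*(-69) = 0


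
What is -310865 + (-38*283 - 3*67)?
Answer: -321820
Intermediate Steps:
-310865 + (-38*283 - 3*67) = -310865 + (-10754 - 201) = -310865 - 10955 = -321820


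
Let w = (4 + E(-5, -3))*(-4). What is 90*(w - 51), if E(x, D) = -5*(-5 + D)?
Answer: -20430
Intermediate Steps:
E(x, D) = 25 - 5*D
w = -176 (w = (4 + (25 - 5*(-3)))*(-4) = (4 + (25 + 15))*(-4) = (4 + 40)*(-4) = 44*(-4) = -176)
90*(w - 51) = 90*(-176 - 51) = 90*(-227) = -20430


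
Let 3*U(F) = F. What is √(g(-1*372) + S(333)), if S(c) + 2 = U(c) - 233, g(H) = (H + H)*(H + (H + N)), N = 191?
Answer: 62*√107 ≈ 641.33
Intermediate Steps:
U(F) = F/3
g(H) = 2*H*(191 + 2*H) (g(H) = (H + H)*(H + (H + 191)) = (2*H)*(H + (191 + H)) = (2*H)*(191 + 2*H) = 2*H*(191 + 2*H))
S(c) = -235 + c/3 (S(c) = -2 + (c/3 - 233) = -2 + (-233 + c/3) = -235 + c/3)
√(g(-1*372) + S(333)) = √(2*(-1*372)*(191 + 2*(-1*372)) + (-235 + (⅓)*333)) = √(2*(-372)*(191 + 2*(-372)) + (-235 + 111)) = √(2*(-372)*(191 - 744) - 124) = √(2*(-372)*(-553) - 124) = √(411432 - 124) = √411308 = 62*√107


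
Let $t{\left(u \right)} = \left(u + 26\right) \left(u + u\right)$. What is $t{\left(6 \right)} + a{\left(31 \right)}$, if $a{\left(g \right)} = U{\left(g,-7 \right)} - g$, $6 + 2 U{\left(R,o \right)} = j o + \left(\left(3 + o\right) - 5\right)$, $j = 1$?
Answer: $342$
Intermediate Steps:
$U{\left(R,o \right)} = -4 + o$ ($U{\left(R,o \right)} = -3 + \frac{1 o + \left(\left(3 + o\right) - 5\right)}{2} = -3 + \frac{o + \left(-2 + o\right)}{2} = -3 + \frac{-2 + 2 o}{2} = -3 + \left(-1 + o\right) = -4 + o$)
$t{\left(u \right)} = 2 u \left(26 + u\right)$ ($t{\left(u \right)} = \left(26 + u\right) 2 u = 2 u \left(26 + u\right)$)
$a{\left(g \right)} = -11 - g$ ($a{\left(g \right)} = \left(-4 - 7\right) - g = -11 - g$)
$t{\left(6 \right)} + a{\left(31 \right)} = 2 \cdot 6 \left(26 + 6\right) - 42 = 2 \cdot 6 \cdot 32 - 42 = 384 - 42 = 342$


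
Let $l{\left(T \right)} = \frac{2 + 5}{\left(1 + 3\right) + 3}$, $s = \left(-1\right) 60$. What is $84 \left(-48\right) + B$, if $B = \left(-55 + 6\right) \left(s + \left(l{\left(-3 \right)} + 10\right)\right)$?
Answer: $-1631$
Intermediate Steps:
$s = -60$
$l{\left(T \right)} = 1$ ($l{\left(T \right)} = \frac{7}{4 + 3} = \frac{7}{7} = 7 \cdot \frac{1}{7} = 1$)
$B = 2401$ ($B = \left(-55 + 6\right) \left(-60 + \left(1 + 10\right)\right) = - 49 \left(-60 + 11\right) = \left(-49\right) \left(-49\right) = 2401$)
$84 \left(-48\right) + B = 84 \left(-48\right) + 2401 = -4032 + 2401 = -1631$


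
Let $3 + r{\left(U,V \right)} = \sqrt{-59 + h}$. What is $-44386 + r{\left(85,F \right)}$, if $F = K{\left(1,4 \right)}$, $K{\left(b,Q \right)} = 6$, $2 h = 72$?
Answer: $-44389 + i \sqrt{23} \approx -44389.0 + 4.7958 i$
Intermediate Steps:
$h = 36$ ($h = \frac{1}{2} \cdot 72 = 36$)
$F = 6$
$r{\left(U,V \right)} = -3 + i \sqrt{23}$ ($r{\left(U,V \right)} = -3 + \sqrt{-59 + 36} = -3 + \sqrt{-23} = -3 + i \sqrt{23}$)
$-44386 + r{\left(85,F \right)} = -44386 - \left(3 - i \sqrt{23}\right) = -44389 + i \sqrt{23}$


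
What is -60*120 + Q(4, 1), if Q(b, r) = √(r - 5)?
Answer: -7200 + 2*I ≈ -7200.0 + 2.0*I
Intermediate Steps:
Q(b, r) = √(-5 + r)
-60*120 + Q(4, 1) = -60*120 + √(-5 + 1) = -7200 + √(-4) = -7200 + 2*I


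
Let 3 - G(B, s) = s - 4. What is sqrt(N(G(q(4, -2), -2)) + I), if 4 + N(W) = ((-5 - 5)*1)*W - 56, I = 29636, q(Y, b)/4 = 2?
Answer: sqrt(29486) ≈ 171.71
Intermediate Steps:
q(Y, b) = 8 (q(Y, b) = 4*2 = 8)
G(B, s) = 7 - s (G(B, s) = 3 - (s - 4) = 3 - (-4 + s) = 3 + (4 - s) = 7 - s)
N(W) = -60 - 10*W (N(W) = -4 + (((-5 - 5)*1)*W - 56) = -4 + ((-10*1)*W - 56) = -4 + (-10*W - 56) = -4 + (-56 - 10*W) = -60 - 10*W)
sqrt(N(G(q(4, -2), -2)) + I) = sqrt((-60 - 10*(7 - 1*(-2))) + 29636) = sqrt((-60 - 10*(7 + 2)) + 29636) = sqrt((-60 - 10*9) + 29636) = sqrt((-60 - 90) + 29636) = sqrt(-150 + 29636) = sqrt(29486)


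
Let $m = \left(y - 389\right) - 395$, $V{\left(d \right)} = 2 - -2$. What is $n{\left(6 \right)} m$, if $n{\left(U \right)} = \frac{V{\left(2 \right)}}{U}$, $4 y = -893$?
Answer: $- \frac{1343}{2} \approx -671.5$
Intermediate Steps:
$y = - \frac{893}{4}$ ($y = \frac{1}{4} \left(-893\right) = - \frac{893}{4} \approx -223.25$)
$V{\left(d \right)} = 4$ ($V{\left(d \right)} = 2 + 2 = 4$)
$n{\left(U \right)} = \frac{4}{U}$
$m = - \frac{4029}{4}$ ($m = \left(- \frac{893}{4} - 389\right) - 395 = - \frac{2449}{4} - 395 = - \frac{4029}{4} \approx -1007.3$)
$n{\left(6 \right)} m = \frac{4}{6} \left(- \frac{4029}{4}\right) = 4 \cdot \frac{1}{6} \left(- \frac{4029}{4}\right) = \frac{2}{3} \left(- \frac{4029}{4}\right) = - \frac{1343}{2}$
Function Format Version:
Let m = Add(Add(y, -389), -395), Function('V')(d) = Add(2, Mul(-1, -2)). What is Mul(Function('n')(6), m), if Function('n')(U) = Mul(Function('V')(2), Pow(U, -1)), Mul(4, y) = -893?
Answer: Rational(-1343, 2) ≈ -671.50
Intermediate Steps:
y = Rational(-893, 4) (y = Mul(Rational(1, 4), -893) = Rational(-893, 4) ≈ -223.25)
Function('V')(d) = 4 (Function('V')(d) = Add(2, 2) = 4)
Function('n')(U) = Mul(4, Pow(U, -1))
m = Rational(-4029, 4) (m = Add(Add(Rational(-893, 4), -389), -395) = Add(Rational(-2449, 4), -395) = Rational(-4029, 4) ≈ -1007.3)
Mul(Function('n')(6), m) = Mul(Mul(4, Pow(6, -1)), Rational(-4029, 4)) = Mul(Mul(4, Rational(1, 6)), Rational(-4029, 4)) = Mul(Rational(2, 3), Rational(-4029, 4)) = Rational(-1343, 2)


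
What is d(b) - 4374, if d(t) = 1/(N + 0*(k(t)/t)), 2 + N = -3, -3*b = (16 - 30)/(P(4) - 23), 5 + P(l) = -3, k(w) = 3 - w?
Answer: -21871/5 ≈ -4374.2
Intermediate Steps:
P(l) = -8 (P(l) = -5 - 3 = -8)
b = -14/93 (b = -(16 - 30)/(3*(-8 - 23)) = -(-14)/(3*(-31)) = -(-14)*(-1)/(3*31) = -⅓*14/31 = -14/93 ≈ -0.15054)
N = -5 (N = -2 - 3 = -5)
d(t) = -⅕ (d(t) = 1/(-5 + 0*((3 - t)/t)) = 1/(-5 + 0) = 1/(-5) = -⅕)
d(b) - 4374 = -⅕ - 4374 = -21871/5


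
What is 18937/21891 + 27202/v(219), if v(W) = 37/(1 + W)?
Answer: 131006076709/809967 ≈ 1.6174e+5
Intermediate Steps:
18937/21891 + 27202/v(219) = 18937/21891 + 27202/((37/(1 + 219))) = 18937*(1/21891) + 27202/((37/220)) = 18937/21891 + 27202/((37*(1/220))) = 18937/21891 + 27202/(37/220) = 18937/21891 + 27202*(220/37) = 18937/21891 + 5984440/37 = 131006076709/809967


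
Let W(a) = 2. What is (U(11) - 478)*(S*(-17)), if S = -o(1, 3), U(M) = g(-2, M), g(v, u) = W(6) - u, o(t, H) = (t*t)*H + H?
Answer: -49674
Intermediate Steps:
o(t, H) = H + H*t² (o(t, H) = t²*H + H = H*t² + H = H + H*t²)
g(v, u) = 2 - u
U(M) = 2 - M
S = -6 (S = -3*(1 + 1²) = -3*(1 + 1) = -3*2 = -1*6 = -6)
(U(11) - 478)*(S*(-17)) = ((2 - 1*11) - 478)*(-6*(-17)) = ((2 - 11) - 478)*102 = (-9 - 478)*102 = -487*102 = -49674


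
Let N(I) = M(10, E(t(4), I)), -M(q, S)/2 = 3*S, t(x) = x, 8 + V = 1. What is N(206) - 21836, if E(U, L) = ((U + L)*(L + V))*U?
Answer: -1024796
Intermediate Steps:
V = -7 (V = -8 + 1 = -7)
E(U, L) = U*(-7 + L)*(L + U) (E(U, L) = ((U + L)*(L - 7))*U = ((L + U)*(-7 + L))*U = ((-7 + L)*(L + U))*U = U*(-7 + L)*(L + U))
M(q, S) = -6*S
N(I) = 672 - 24*I² + 72*I (N(I) = -24*(I² - 7*I - 7*4 + I*4) = -24*(I² - 7*I - 28 + 4*I) = -24*(-28 + I² - 3*I) = -6*(-112 - 12*I + 4*I²) = 672 - 24*I² + 72*I)
N(206) - 21836 = (672 - 24*206² + 72*206) - 21836 = (672 - 24*42436 + 14832) - 21836 = (672 - 1018464 + 14832) - 21836 = -1002960 - 21836 = -1024796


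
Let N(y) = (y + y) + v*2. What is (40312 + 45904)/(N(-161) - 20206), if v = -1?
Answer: -43108/10265 ≈ -4.1995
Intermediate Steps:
N(y) = -2 + 2*y (N(y) = (y + y) - 1*2 = 2*y - 2 = -2 + 2*y)
(40312 + 45904)/(N(-161) - 20206) = (40312 + 45904)/((-2 + 2*(-161)) - 20206) = 86216/((-2 - 322) - 20206) = 86216/(-324 - 20206) = 86216/(-20530) = 86216*(-1/20530) = -43108/10265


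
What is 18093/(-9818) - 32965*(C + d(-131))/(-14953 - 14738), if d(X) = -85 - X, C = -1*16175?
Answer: -5220694016993/291506238 ≈ -17909.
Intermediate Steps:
C = -16175
18093/(-9818) - 32965*(C + d(-131))/(-14953 - 14738) = 18093/(-9818) - 32965*(-16175 + (-85 - 1*(-131)))/(-14953 - 14738) = 18093*(-1/9818) - 32965/((-29691/(-16175 + (-85 + 131)))) = -18093/9818 - 32965/((-29691/(-16175 + 46))) = -18093/9818 - 32965/((-29691/(-16129))) = -18093/9818 - 32965/((-29691*(-1/16129))) = -18093/9818 - 32965/29691/16129 = -18093/9818 - 32965*16129/29691 = -18093/9818 - 531692485/29691 = -5220694016993/291506238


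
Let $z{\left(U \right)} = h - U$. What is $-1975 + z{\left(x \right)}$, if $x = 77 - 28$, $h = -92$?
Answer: $-2116$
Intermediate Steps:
$x = 49$
$z{\left(U \right)} = -92 - U$
$-1975 + z{\left(x \right)} = -1975 - 141 = -2116$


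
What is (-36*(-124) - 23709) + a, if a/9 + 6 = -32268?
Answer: -309711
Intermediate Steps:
a = -290466 (a = -54 + 9*(-32268) = -54 - 290412 = -290466)
(-36*(-124) - 23709) + a = (-36*(-124) - 23709) - 290466 = (4464 - 23709) - 290466 = -19245 - 290466 = -309711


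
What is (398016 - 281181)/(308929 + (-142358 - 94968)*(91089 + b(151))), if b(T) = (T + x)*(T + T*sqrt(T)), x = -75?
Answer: 189592300280929/35172878383093997417 - 21213755687864*sqrt(151)/35172878383093997417 ≈ -2.0211e-6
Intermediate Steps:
b(T) = (-75 + T)*(T + T**(3/2)) (b(T) = (T - 75)*(T + T*sqrt(T)) = (-75 + T)*(T + T**(3/2)))
(398016 - 281181)/(308929 + (-142358 - 94968)*(91089 + b(151))) = (398016 - 281181)/(308929 + (-142358 - 94968)*(91089 + (151**2 + 151**(5/2) - 75*151 - 11325*sqrt(151)))) = 116835/(308929 - 237326*(91089 + (22801 + 22801*sqrt(151) - 11325 - 11325*sqrt(151)))) = 116835/(308929 - 237326*(91089 + (11476 + 11476*sqrt(151)))) = 116835/(308929 - 237326*(102565 + 11476*sqrt(151))) = 116835/(308929 + (-24341341190 - 2723553176*sqrt(151))) = 116835/(-24341032261 - 2723553176*sqrt(151))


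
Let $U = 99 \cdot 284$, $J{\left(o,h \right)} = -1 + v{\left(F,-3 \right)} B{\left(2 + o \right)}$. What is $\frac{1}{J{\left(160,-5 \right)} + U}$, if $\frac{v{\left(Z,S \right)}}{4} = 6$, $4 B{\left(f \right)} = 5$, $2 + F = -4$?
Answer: $\frac{1}{28145} \approx 3.553 \cdot 10^{-5}$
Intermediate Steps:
$F = -6$ ($F = -2 - 4 = -6$)
$B{\left(f \right)} = \frac{5}{4}$ ($B{\left(f \right)} = \frac{1}{4} \cdot 5 = \frac{5}{4}$)
$v{\left(Z,S \right)} = 24$ ($v{\left(Z,S \right)} = 4 \cdot 6 = 24$)
$J{\left(o,h \right)} = 29$ ($J{\left(o,h \right)} = -1 + 24 \cdot \frac{5}{4} = -1 + 30 = 29$)
$U = 28116$
$\frac{1}{J{\left(160,-5 \right)} + U} = \frac{1}{29 + 28116} = \frac{1}{28145}$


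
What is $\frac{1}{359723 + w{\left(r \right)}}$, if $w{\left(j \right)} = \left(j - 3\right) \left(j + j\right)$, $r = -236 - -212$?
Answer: $\frac{1}{361019} \approx 2.7699 \cdot 10^{-6}$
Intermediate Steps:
$r = -24$ ($r = -236 + 212 = -24$)
$w{\left(j \right)} = 2 j \left(-3 + j\right)$ ($w{\left(j \right)} = \left(-3 + j\right) 2 j = 2 j \left(-3 + j\right)$)
$\frac{1}{359723 + w{\left(r \right)}} = \frac{1}{359723 + 2 \left(-24\right) \left(-3 - 24\right)} = \frac{1}{359723 + 2 \left(-24\right) \left(-27\right)} = \frac{1}{359723 + 1296} = \frac{1}{361019}$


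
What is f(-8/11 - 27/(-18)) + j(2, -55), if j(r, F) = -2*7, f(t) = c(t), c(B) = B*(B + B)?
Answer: -3099/242 ≈ -12.806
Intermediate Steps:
c(B) = 2*B² (c(B) = B*(2*B) = 2*B²)
f(t) = 2*t²
j(r, F) = -14
f(-8/11 - 27/(-18)) + j(2, -55) = 2*(-8/11 - 27/(-18))² - 14 = 2*(-8*1/11 - 27*(-1/18))² - 14 = 2*(-8/11 + 3/2)² - 14 = 2*(17/22)² - 14 = 2*(289/484) - 14 = 289/242 - 14 = -3099/242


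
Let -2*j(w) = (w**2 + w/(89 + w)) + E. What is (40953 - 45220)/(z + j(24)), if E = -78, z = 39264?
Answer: -482171/4408683 ≈ -0.10937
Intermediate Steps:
j(w) = 39 - w**2/2 - w/(2*(89 + w)) (j(w) = -((w**2 + w/(89 + w)) - 78)/2 = -(-78 + w**2 + w/(89 + w))/2 = 39 - w**2/2 - w/(2*(89 + w)))
(40953 - 45220)/(z + j(24)) = (40953 - 45220)/(39264 + (6942 - 1*24**3 - 89*24**2 + 77*24)/(2*(89 + 24))) = -4267/(39264 + (1/2)*(6942 - 1*13824 - 89*576 + 1848)/113) = -4267/(39264 + (1/2)*(1/113)*(6942 - 13824 - 51264 + 1848)) = -4267/(39264 + (1/2)*(1/113)*(-56298)) = -4267/(39264 - 28149/113) = -4267/4408683/113 = -4267*113/4408683 = -482171/4408683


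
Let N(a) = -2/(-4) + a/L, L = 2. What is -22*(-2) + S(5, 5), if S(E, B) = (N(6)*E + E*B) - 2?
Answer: 169/2 ≈ 84.500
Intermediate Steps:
N(a) = ½ + a/2 (N(a) = -2/(-4) + a/2 = -2*(-¼) + a*(½) = ½ + a/2)
S(E, B) = -2 + 7*E/2 + B*E (S(E, B) = ((½ + (½)*6)*E + E*B) - 2 = ((½ + 3)*E + B*E) - 2 = (7*E/2 + B*E) - 2 = -2 + 7*E/2 + B*E)
-22*(-2) + S(5, 5) = -22*(-2) + (-2 + (7/2)*5 + 5*5) = 44 + (-2 + 35/2 + 25) = 44 + 81/2 = 169/2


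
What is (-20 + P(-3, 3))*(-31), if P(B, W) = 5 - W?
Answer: 558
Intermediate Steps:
(-20 + P(-3, 3))*(-31) = (-20 + (5 - 1*3))*(-31) = (-20 + (5 - 3))*(-31) = (-20 + 2)*(-31) = -18*(-31) = 558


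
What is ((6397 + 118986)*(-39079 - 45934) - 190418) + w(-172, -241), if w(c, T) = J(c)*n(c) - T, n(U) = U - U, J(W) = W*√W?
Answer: -10659375156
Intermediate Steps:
J(W) = W^(3/2)
n(U) = 0
w(c, T) = -T (w(c, T) = c^(3/2)*0 - T = 0 - T = -T)
((6397 + 118986)*(-39079 - 45934) - 190418) + w(-172, -241) = ((6397 + 118986)*(-39079 - 45934) - 190418) - 1*(-241) = (125383*(-85013) - 190418) + 241 = (-10659184979 - 190418) + 241 = -10659375397 + 241 = -10659375156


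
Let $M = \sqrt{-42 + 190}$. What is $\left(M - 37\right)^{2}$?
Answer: $1517 - 148 \sqrt{37} \approx 616.75$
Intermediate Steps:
$M = 2 \sqrt{37}$ ($M = \sqrt{148} = 2 \sqrt{37} \approx 12.166$)
$\left(M - 37\right)^{2} = \left(2 \sqrt{37} - 37\right)^{2} = \left(-37 + 2 \sqrt{37}\right)^{2}$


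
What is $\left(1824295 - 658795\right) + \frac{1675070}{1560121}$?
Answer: $\frac{1818322700570}{1560121} \approx 1.1655 \cdot 10^{6}$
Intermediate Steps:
$\left(1824295 - 658795\right) + \frac{1675070}{1560121} = 1165500 + 1675070 \cdot \frac{1}{1560121} = 1165500 + \frac{1675070}{1560121} = \frac{1818322700570}{1560121}$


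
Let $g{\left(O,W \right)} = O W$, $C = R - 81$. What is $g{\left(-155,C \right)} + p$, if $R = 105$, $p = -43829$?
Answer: $-47549$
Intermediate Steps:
$C = 24$ ($C = 105 - 81 = 24$)
$g{\left(-155,C \right)} + p = \left(-155\right) 24 - 43829 = -3720 - 43829 = -47549$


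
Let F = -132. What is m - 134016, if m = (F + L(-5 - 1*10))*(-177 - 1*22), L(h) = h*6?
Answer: -89838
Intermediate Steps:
L(h) = 6*h
m = 44178 (m = (-132 + 6*(-5 - 1*10))*(-177 - 1*22) = (-132 + 6*(-5 - 10))*(-177 - 22) = (-132 + 6*(-15))*(-199) = (-132 - 90)*(-199) = -222*(-199) = 44178)
m - 134016 = 44178 - 134016 = -89838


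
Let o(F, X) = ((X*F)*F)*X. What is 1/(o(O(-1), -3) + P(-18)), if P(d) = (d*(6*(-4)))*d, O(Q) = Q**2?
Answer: -1/7767 ≈ -0.00012875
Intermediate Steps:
o(F, X) = F**2*X**2 (o(F, X) = ((F*X)*F)*X = (X*F**2)*X = F**2*X**2)
P(d) = -24*d**2 (P(d) = (d*(-24))*d = (-24*d)*d = -24*d**2)
1/(o(O(-1), -3) + P(-18)) = 1/(((-1)**2)**2*(-3)**2 - 24*(-18)**2) = 1/(1**2*9 - 24*324) = 1/(1*9 - 7776) = 1/(9 - 7776) = 1/(-7767) = -1/7767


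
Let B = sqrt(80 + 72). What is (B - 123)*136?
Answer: -16728 + 272*sqrt(38) ≈ -15051.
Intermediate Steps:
B = 2*sqrt(38) (B = sqrt(152) = 2*sqrt(38) ≈ 12.329)
(B - 123)*136 = (2*sqrt(38) - 123)*136 = (-123 + 2*sqrt(38))*136 = -16728 + 272*sqrt(38)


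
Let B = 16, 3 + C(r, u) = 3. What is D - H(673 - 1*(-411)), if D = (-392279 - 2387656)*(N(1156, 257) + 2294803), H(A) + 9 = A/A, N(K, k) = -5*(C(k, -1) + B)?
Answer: -6379180782997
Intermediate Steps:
C(r, u) = 0 (C(r, u) = -3 + 3 = 0)
N(K, k) = -80 (N(K, k) = -5*(0 + 16) = -5*16 = -80)
H(A) = -8 (H(A) = -9 + A/A = -9 + 1 = -8)
D = -6379180783005 (D = (-392279 - 2387656)*(-80 + 2294803) = -2779935*2294723 = -6379180783005)
D - H(673 - 1*(-411)) = -6379180783005 - 1*(-8) = -6379180783005 + 8 = -6379180782997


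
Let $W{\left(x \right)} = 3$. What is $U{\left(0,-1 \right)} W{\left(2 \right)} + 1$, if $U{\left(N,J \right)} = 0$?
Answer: $1$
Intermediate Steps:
$U{\left(0,-1 \right)} W{\left(2 \right)} + 1 = 0 \cdot 3 + 1 = 0 + 1 = 1$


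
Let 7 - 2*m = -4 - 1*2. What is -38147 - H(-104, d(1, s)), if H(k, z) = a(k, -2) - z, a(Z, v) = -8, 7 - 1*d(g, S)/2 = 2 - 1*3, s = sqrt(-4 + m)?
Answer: -38123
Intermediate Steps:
m = 13/2 (m = 7/2 - (-4 - 1*2)/2 = 7/2 - (-4 - 2)/2 = 7/2 - 1/2*(-6) = 7/2 + 3 = 13/2 ≈ 6.5000)
s = sqrt(10)/2 (s = sqrt(-4 + 13/2) = sqrt(5/2) = sqrt(10)/2 ≈ 1.5811)
d(g, S) = 16 (d(g, S) = 14 - 2*(2 - 1*3) = 14 - 2*(2 - 3) = 14 - 2*(-1) = 14 + 2 = 16)
H(k, z) = -8 - z
-38147 - H(-104, d(1, s)) = -38147 - (-8 - 1*16) = -38147 - (-8 - 16) = -38147 - 1*(-24) = -38147 + 24 = -38123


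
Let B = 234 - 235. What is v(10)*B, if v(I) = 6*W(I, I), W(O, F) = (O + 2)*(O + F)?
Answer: -1440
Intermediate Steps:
W(O, F) = (2 + O)*(F + O)
v(I) = 12*I² + 24*I (v(I) = 6*(I² + 2*I + 2*I + I*I) = 6*(I² + 2*I + 2*I + I²) = 6*(2*I² + 4*I) = 12*I² + 24*I)
B = -1
v(10)*B = (12*10*(2 + 10))*(-1) = (12*10*12)*(-1) = 1440*(-1) = -1440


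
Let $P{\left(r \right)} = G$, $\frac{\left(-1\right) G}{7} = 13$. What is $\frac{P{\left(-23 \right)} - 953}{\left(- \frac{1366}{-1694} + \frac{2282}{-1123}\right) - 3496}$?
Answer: $\frac{993032964}{3326494621} \approx 0.29852$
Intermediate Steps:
$G = -91$ ($G = \left(-7\right) 13 = -91$)
$P{\left(r \right)} = -91$
$\frac{P{\left(-23 \right)} - 953}{\left(- \frac{1366}{-1694} + \frac{2282}{-1123}\right) - 3496} = \frac{-91 - 953}{\left(- \frac{1366}{-1694} + \frac{2282}{-1123}\right) - 3496} = - \frac{1044}{\left(\left(-1366\right) \left(- \frac{1}{1694}\right) + 2282 \left(- \frac{1}{1123}\right)\right) - 3496} = - \frac{1044}{\left(\frac{683}{847} - \frac{2282}{1123}\right) - 3496} = - \frac{1044}{- \frac{1165845}{951181} - 3496} = - \frac{1044}{- \frac{3326494621}{951181}} = \left(-1044\right) \left(- \frac{951181}{3326494621}\right) = \frac{993032964}{3326494621}$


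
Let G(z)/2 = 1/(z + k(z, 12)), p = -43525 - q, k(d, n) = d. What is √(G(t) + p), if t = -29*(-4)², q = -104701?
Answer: √823184227/116 ≈ 247.34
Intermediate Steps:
t = -464 (t = -29*16 = -464)
p = 61176 (p = -43525 - 1*(-104701) = -43525 + 104701 = 61176)
G(z) = 1/z (G(z) = 2/(z + z) = 2/((2*z)) = 2*(1/(2*z)) = 1/z)
√(G(t) + p) = √(1/(-464) + 61176) = √(-1/464 + 61176) = √(28385663/464) = √823184227/116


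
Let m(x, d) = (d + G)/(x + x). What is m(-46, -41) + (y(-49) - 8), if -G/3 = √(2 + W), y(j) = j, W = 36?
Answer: -5203/92 + 3*√38/92 ≈ -56.353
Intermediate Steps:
G = -3*√38 (G = -3*√(2 + 36) = -3*√38 ≈ -18.493)
m(x, d) = (d - 3*√38)/(2*x) (m(x, d) = (d - 3*√38)/(x + x) = (d - 3*√38)/((2*x)) = (d - 3*√38)*(1/(2*x)) = (d - 3*√38)/(2*x))
m(-46, -41) + (y(-49) - 8) = (½)*(-41 - 3*√38)/(-46) + (-49 - 8) = (½)*(-1/46)*(-41 - 3*√38) - 57 = (41/92 + 3*√38/92) - 57 = -5203/92 + 3*√38/92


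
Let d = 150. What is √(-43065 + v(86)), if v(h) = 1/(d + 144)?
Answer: I*√75966654/42 ≈ 207.52*I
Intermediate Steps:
v(h) = 1/294 (v(h) = 1/(150 + 144) = 1/294)
√(-43065 + v(86)) = √(-43065 + 1/294) = √(-12661109/294) = I*√75966654/42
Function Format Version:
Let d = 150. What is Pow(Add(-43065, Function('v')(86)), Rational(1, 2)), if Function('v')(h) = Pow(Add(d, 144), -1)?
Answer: Mul(Rational(1, 42), I, Pow(75966654, Rational(1, 2))) ≈ Mul(207.52, I)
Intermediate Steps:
Function('v')(h) = Rational(1, 294) (Function('v')(h) = Pow(Add(150, 144), -1) = Pow(294, -1) = Rational(1, 294))
Pow(Add(-43065, Function('v')(86)), Rational(1, 2)) = Pow(Add(-43065, Rational(1, 294)), Rational(1, 2)) = Pow(Rational(-12661109, 294), Rational(1, 2)) = Mul(Rational(1, 42), I, Pow(75966654, Rational(1, 2)))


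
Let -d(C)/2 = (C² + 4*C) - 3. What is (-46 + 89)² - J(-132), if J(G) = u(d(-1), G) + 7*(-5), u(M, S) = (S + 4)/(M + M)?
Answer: 5668/3 ≈ 1889.3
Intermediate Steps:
d(C) = 6 - 8*C - 2*C² (d(C) = -2*((C² + 4*C) - 3) = -2*(-3 + C² + 4*C) = 6 - 8*C - 2*C²)
u(M, S) = (4 + S)/(2*M) (u(M, S) = (4 + S)/((2*M)) = (4 + S)*(1/(2*M)) = (4 + S)/(2*M))
J(G) = -209/6 + G/24 (J(G) = (4 + G)/(2*(6 - 8*(-1) - 2*(-1)²)) + 7*(-5) = (4 + G)/(2*(6 + 8 - 2*1)) - 35 = (4 + G)/(2*(6 + 8 - 2)) - 35 = (½)*(4 + G)/12 - 35 = (½)*(1/12)*(4 + G) - 35 = (⅙ + G/24) - 35 = -209/6 + G/24)
(-46 + 89)² - J(-132) = (-46 + 89)² - (-209/6 + (1/24)*(-132)) = 43² - (-209/6 - 11/2) = 1849 - 1*(-121/3) = 1849 + 121/3 = 5668/3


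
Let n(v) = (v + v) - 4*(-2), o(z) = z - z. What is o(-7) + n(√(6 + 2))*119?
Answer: 952 + 476*√2 ≈ 1625.2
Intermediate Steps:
o(z) = 0
n(v) = 8 + 2*v (n(v) = 2*v + 8 = 8 + 2*v)
o(-7) + n(√(6 + 2))*119 = 0 + (8 + 2*√(6 + 2))*119 = 0 + (8 + 2*√8)*119 = 0 + (8 + 2*(2*√2))*119 = 0 + (8 + 4*√2)*119 = 0 + (952 + 476*√2) = 952 + 476*√2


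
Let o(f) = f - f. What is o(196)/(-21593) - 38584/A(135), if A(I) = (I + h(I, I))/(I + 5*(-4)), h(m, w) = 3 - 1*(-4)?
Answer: -2218580/71 ≈ -31248.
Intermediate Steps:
h(m, w) = 7 (h(m, w) = 3 + 4 = 7)
o(f) = 0
A(I) = (7 + I)/(-20 + I) (A(I) = (I + 7)/(I + 5*(-4)) = (7 + I)/(I - 20) = (7 + I)/(-20 + I))
o(196)/(-21593) - 38584/A(135) = 0/(-21593) - 38584*(-20 + 135)/(7 + 135) = 0*(-1/21593) - 38584/(142/115) = 0 - 38584/((1/115)*142) = 0 - 38584/142/115 = 0 - 38584*115/142 = 0 - 2218580/71 = -2218580/71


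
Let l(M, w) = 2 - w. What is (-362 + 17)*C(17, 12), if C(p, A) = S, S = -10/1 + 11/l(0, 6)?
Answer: 17595/4 ≈ 4398.8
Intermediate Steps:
S = -51/4 (S = -10/1 + 11/(2 - 1*6) = -10*1 + 11/(2 - 6) = -10 + 11/(-4) = -10 + 11*(-1/4) = -10 - 11/4 = -51/4 ≈ -12.750)
C(p, A) = -51/4
(-362 + 17)*C(17, 12) = (-362 + 17)*(-51/4) = -345*(-51/4) = 17595/4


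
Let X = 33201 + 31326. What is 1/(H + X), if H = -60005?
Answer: 1/4522 ≈ 0.00022114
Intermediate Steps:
X = 64527
1/(H + X) = 1/(-60005 + 64527) = 1/4522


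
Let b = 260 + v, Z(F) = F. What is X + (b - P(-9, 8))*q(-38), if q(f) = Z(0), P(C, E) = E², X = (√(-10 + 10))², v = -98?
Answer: 0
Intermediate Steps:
X = 0 (X = (√0)² = 0² = 0)
b = 162 (b = 260 - 98 = 162)
q(f) = 0
X + (b - P(-9, 8))*q(-38) = 0 + (162 - 1*8²)*0 = 0 + (162 - 1*64)*0 = 0 + (162 - 64)*0 = 0 + 98*0 = 0 + 0 = 0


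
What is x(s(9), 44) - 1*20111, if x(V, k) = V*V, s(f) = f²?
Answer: -13550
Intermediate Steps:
x(V, k) = V²
x(s(9), 44) - 1*20111 = (9²)² - 1*20111 = 81² - 20111 = 6561 - 20111 = -13550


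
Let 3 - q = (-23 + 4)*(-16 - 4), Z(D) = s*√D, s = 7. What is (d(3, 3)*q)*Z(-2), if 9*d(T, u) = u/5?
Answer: -2639*I*√2/15 ≈ -248.81*I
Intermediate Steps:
Z(D) = 7*√D
d(T, u) = u/45 (d(T, u) = (u/5)/9 = u/45)
q = -377 (q = 3 - (-23 + 4)*(-16 - 4) = 3 - (-19)*(-20) = 3 - 1*380 = 3 - 380 = -377)
(d(3, 3)*q)*Z(-2) = (((1/45)*3)*(-377))*(7*√(-2)) = ((1/15)*(-377))*(7*(I*√2)) = -2639*I*√2/15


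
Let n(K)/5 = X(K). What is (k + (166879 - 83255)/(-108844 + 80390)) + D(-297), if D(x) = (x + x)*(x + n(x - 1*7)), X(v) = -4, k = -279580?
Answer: -1298710826/14227 ≈ -91285.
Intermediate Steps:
n(K) = -20 (n(K) = 5*(-4) = -20)
D(x) = 2*x*(-20 + x) (D(x) = (x + x)*(x - 20) = (2*x)*(-20 + x) = 2*x*(-20 + x))
(k + (166879 - 83255)/(-108844 + 80390)) + D(-297) = (-279580 + (166879 - 83255)/(-108844 + 80390)) + 2*(-297)*(-20 - 297) = (-279580 + 83624/(-28454)) + 2*(-297)*(-317) = (-279580 + 83624*(-1/28454)) + 188298 = (-279580 - 41812/14227) + 188298 = -3977626472/14227 + 188298 = -1298710826/14227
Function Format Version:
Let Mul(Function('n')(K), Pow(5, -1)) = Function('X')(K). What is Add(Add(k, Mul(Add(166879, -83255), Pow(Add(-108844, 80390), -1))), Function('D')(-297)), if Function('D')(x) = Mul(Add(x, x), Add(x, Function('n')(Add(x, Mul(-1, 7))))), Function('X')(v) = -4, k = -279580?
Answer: Rational(-1298710826, 14227) ≈ -91285.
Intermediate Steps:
Function('n')(K) = -20 (Function('n')(K) = Mul(5, -4) = -20)
Function('D')(x) = Mul(2, x, Add(-20, x)) (Function('D')(x) = Mul(Add(x, x), Add(x, -20)) = Mul(Mul(2, x), Add(-20, x)) = Mul(2, x, Add(-20, x)))
Add(Add(k, Mul(Add(166879, -83255), Pow(Add(-108844, 80390), -1))), Function('D')(-297)) = Add(Add(-279580, Mul(Add(166879, -83255), Pow(Add(-108844, 80390), -1))), Mul(2, -297, Add(-20, -297))) = Add(Add(-279580, Mul(83624, Pow(-28454, -1))), Mul(2, -297, -317)) = Add(Add(-279580, Mul(83624, Rational(-1, 28454))), 188298) = Add(Add(-279580, Rational(-41812, 14227)), 188298) = Add(Rational(-3977626472, 14227), 188298) = Rational(-1298710826, 14227)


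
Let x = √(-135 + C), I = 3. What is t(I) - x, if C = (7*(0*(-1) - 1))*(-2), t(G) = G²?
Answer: 9 - 11*I ≈ 9.0 - 11.0*I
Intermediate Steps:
C = 14 (C = (7*(0 - 1))*(-2) = (7*(-1))*(-2) = -7*(-2) = 14)
x = 11*I (x = √(-135 + 14) = √(-121) = 11*I ≈ 11.0*I)
t(I) - x = 3² - 11*I = 9 - 11*I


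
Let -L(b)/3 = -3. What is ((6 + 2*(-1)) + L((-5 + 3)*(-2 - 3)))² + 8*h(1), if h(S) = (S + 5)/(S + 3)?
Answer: 181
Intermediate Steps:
h(S) = (5 + S)/(3 + S)
L(b) = 9 (L(b) = -3*(-3) = 9)
((6 + 2*(-1)) + L((-5 + 3)*(-2 - 3)))² + 8*h(1) = ((6 + 2*(-1)) + 9)² + 8*((5 + 1)/(3 + 1)) = ((6 - 2) + 9)² + 8*(6/4) = (4 + 9)² + 8*((¼)*6) = 13² + 8*(3/2) = 169 + 12 = 181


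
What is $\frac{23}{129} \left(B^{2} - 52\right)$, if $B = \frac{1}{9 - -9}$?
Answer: $- \frac{387481}{41796} \approx -9.2708$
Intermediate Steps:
$B = \frac{1}{18}$ ($B = \frac{1}{9 + 9} = \frac{1}{18} \approx 0.055556$)
$\frac{23}{129} \left(B^{2} - 52\right) = \frac{23}{129} \left(\left(\frac{1}{18}\right)^{2} - 52\right) = 23 \cdot \frac{1}{129} \left(\frac{1}{324} - 52\right) = \frac{23}{129} \left(- \frac{16847}{324}\right) = - \frac{387481}{41796}$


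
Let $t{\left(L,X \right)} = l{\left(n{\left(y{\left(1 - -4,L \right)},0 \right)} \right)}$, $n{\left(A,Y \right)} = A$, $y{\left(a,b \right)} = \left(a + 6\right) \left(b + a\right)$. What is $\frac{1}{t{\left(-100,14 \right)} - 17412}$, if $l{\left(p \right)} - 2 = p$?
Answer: $- \frac{1}{18455} \approx -5.4186 \cdot 10^{-5}$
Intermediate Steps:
$y{\left(a,b \right)} = \left(6 + a\right) \left(a + b\right)$
$l{\left(p \right)} = 2 + p$
$t{\left(L,X \right)} = 57 + 11 L$ ($t{\left(L,X \right)} = 2 + \left(\left(1 - -4\right)^{2} + 6 \left(1 - -4\right) + 6 L + \left(1 - -4\right) L\right) = 2 + \left(\left(1 + 4\right)^{2} + 6 \left(1 + 4\right) + 6 L + \left(1 + 4\right) L\right) = 2 + \left(5^{2} + 6 \cdot 5 + 6 L + 5 L\right) = 2 + \left(25 + 30 + 6 L + 5 L\right) = 2 + \left(55 + 11 L\right) = 57 + 11 L$)
$\frac{1}{t{\left(-100,14 \right)} - 17412} = \frac{1}{\left(57 + 11 \left(-100\right)\right) - 17412} = \frac{1}{\left(57 - 1100\right) - 17412} = \frac{1}{-1043 - 17412} = \frac{1}{-18455} = - \frac{1}{18455}$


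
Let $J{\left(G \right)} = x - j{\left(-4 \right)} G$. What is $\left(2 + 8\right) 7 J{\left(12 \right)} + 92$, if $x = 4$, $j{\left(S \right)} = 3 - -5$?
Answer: $-6348$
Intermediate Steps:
$j{\left(S \right)} = 8$ ($j{\left(S \right)} = 3 + 5 = 8$)
$J{\left(G \right)} = 4 - 8 G$
$\left(2 + 8\right) 7 J{\left(12 \right)} + 92 = \left(2 + 8\right) 7 \left(4 - 96\right) + 92 = 10 \cdot 7 \left(4 - 96\right) + 92 = 70 \left(-92\right) + 92 = -6440 + 92 = -6348$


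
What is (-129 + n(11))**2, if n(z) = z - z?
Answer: 16641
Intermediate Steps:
n(z) = 0
(-129 + n(11))**2 = (-129 + 0)**2 = (-129)**2 = 16641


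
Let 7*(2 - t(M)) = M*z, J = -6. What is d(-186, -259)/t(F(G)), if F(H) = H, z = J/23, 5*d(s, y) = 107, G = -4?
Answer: 17227/1490 ≈ 11.562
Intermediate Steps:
d(s, y) = 107/5 (d(s, y) = (1/5)*107 = 107/5)
z = -6/23 ≈ -0.26087
t(M) = 2 + 6*M/161 (t(M) = 2 - M*(-6)/(7*23) = 2 - (-6)*M/161 = 2 + 6*M/161)
d(-186, -259)/t(F(G)) = 107/(5*(2 + (6/161)*(-4))) = 107/(5*(2 - 24/161)) = 107/(5*(298/161)) = (107/5)*(161/298) = 17227/1490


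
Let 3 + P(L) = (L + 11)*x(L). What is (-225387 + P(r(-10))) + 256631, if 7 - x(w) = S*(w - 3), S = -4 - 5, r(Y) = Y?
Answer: 31131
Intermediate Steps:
S = -9
x(w) = -20 + 9*w (x(w) = 7 - (-9)*(w - 3) = 7 - (-9)*(-3 + w) = 7 - (27 - 9*w) = 7 + (-27 + 9*w) = -20 + 9*w)
P(L) = -3 + (-20 + 9*L)*(11 + L) (P(L) = -3 + (L + 11)*(-20 + 9*L) = -3 + (11 + L)*(-20 + 9*L) = -3 + (-20 + 9*L)*(11 + L))
(-225387 + P(r(-10))) + 256631 = (-225387 + (-223 + 9*(-10)² + 79*(-10))) + 256631 = (-225387 + (-223 + 9*100 - 790)) + 256631 = (-225387 + (-223 + 900 - 790)) + 256631 = (-225387 - 113) + 256631 = -225500 + 256631 = 31131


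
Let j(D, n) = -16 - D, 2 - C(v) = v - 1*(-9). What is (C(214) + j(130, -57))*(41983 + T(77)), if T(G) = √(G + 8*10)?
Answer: -15407761 - 367*√157 ≈ -1.5412e+7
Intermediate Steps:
C(v) = -7 - v (C(v) = 2 - (v - 1*(-9)) = 2 - (v + 9) = 2 - (9 + v) = 2 + (-9 - v) = -7 - v)
T(G) = √(80 + G) (T(G) = √(G + 80) = √(80 + G))
(C(214) + j(130, -57))*(41983 + T(77)) = ((-7 - 1*214) + (-16 - 1*130))*(41983 + √(80 + 77)) = ((-7 - 214) + (-16 - 130))*(41983 + √157) = (-221 - 146)*(41983 + √157) = -367*(41983 + √157) = -15407761 - 367*√157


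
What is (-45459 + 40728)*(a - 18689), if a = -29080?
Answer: 225995139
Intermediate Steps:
(-45459 + 40728)*(a - 18689) = (-45459 + 40728)*(-29080 - 18689) = -4731*(-47769) = 225995139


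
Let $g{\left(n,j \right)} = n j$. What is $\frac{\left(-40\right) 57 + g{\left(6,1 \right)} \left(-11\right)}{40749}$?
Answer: $- \frac{46}{799} \approx -0.057572$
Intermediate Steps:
$g{\left(n,j \right)} = j n$
$\frac{\left(-40\right) 57 + g{\left(6,1 \right)} \left(-11\right)}{40749} = \frac{\left(-40\right) 57 + 1 \cdot 6 \left(-11\right)}{40749} = \left(-2280 + 6 \left(-11\right)\right) \frac{1}{40749} = \left(-2280 - 66\right) \frac{1}{40749} = \left(-2346\right) \frac{1}{40749} = - \frac{46}{799}$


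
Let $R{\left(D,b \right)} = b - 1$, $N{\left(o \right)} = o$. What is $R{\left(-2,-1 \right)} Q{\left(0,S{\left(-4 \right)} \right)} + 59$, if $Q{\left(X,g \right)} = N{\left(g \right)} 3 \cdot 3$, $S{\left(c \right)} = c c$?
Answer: $-229$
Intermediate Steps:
$S{\left(c \right)} = c^{2}$
$Q{\left(X,g \right)} = 9 g$ ($Q{\left(X,g \right)} = g 3 \cdot 3 = 3 g 3 = 9 g$)
$R{\left(D,b \right)} = -1 + b$
$R{\left(-2,-1 \right)} Q{\left(0,S{\left(-4 \right)} \right)} + 59 = \left(-1 - 1\right) 9 \left(-4\right)^{2} + 59 = - 2 \cdot 9 \cdot 16 + 59 = \left(-2\right) 144 + 59 = -288 + 59 = -229$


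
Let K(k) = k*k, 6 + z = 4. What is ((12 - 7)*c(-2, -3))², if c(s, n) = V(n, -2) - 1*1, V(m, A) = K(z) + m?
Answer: 0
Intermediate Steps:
z = -2 (z = -6 + 4 = -2)
K(k) = k²
V(m, A) = 4 + m (V(m, A) = (-2)² + m = 4 + m)
c(s, n) = 3 + n (c(s, n) = (4 + n) - 1*1 = (4 + n) - 1 = 3 + n)
((12 - 7)*c(-2, -3))² = ((12 - 7)*(3 - 3))² = (5*0)² = 0² = 0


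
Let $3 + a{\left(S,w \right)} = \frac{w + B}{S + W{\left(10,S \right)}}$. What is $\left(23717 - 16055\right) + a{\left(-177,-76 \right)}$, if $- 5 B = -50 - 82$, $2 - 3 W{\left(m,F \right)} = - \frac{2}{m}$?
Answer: $\frac{5062785}{661} \approx 7659.3$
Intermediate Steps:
$W{\left(m,F \right)} = \frac{2}{3} + \frac{2}{3 m}$ ($W{\left(m,F \right)} = \frac{2}{3} - \frac{\left(-2\right) \frac{1}{m}}{3} = \frac{2}{3} + \frac{2}{3 m}$)
$B = \frac{132}{5}$ ($B = - \frac{-50 - 82}{5} = \left(- \frac{1}{5}\right) \left(-132\right) = \frac{132}{5} \approx 26.4$)
$a{\left(S,w \right)} = -3 + \frac{\frac{132}{5} + w}{\frac{11}{15} + S}$ ($a{\left(S,w \right)} = -3 + \frac{w + \frac{132}{5}}{S + \frac{2 \left(1 + 10\right)}{3 \cdot 10}} = -3 + \frac{\frac{132}{5} + w}{S + \frac{2}{3} \cdot \frac{1}{10} \cdot 11} = -3 + \frac{\frac{132}{5} + w}{S + \frac{11}{15}} = -3 + \frac{\frac{132}{5} + w}{\frac{11}{15} + S}$)
$\left(23717 - 16055\right) + a{\left(-177,-76 \right)} = \left(23717 - 16055\right) + \frac{3 \left(121 - -2655 + 5 \left(-76\right)\right)}{11 + 15 \left(-177\right)} = 7662 + \frac{3 \left(121 + 2655 - 380\right)}{11 - 2655} = 7662 + 3 \frac{1}{-2644} \cdot 2396 = 7662 + 3 \left(- \frac{1}{2644}\right) 2396 = 7662 - \frac{1797}{661} = \frac{5062785}{661}$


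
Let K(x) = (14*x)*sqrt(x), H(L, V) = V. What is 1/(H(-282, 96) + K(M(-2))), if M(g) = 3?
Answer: 8/327 - 7*sqrt(3)/654 ≈ 0.0059261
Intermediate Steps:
K(x) = 14*x**(3/2)
1/(H(-282, 96) + K(M(-2))) = 1/(96 + 14*3**(3/2)) = 1/(96 + 14*(3*sqrt(3))) = 1/(96 + 42*sqrt(3))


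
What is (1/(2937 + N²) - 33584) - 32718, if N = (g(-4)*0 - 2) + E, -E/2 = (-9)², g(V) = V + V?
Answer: -1977987565/29833 ≈ -66302.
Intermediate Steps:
g(V) = 2*V
E = -162 (E = -2*(-9)² = -2*81 = -162)
N = -164 (N = ((2*(-4))*0 - 2) - 162 = (-8*0 - 2) - 162 = (0 - 2) - 162 = -2 - 162 = -164)
(1/(2937 + N²) - 33584) - 32718 = (1/(2937 + (-164)²) - 33584) - 32718 = (1/(2937 + 26896) - 33584) - 32718 = (1/29833 - 33584) - 32718 = -1001911471/29833 - 32718 = -1977987565/29833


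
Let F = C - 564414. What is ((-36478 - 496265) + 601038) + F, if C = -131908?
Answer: -628027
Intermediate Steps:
F = -696322 (F = -131908 - 564414 = -696322)
((-36478 - 496265) + 601038) + F = ((-36478 - 496265) + 601038) - 696322 = (-532743 + 601038) - 696322 = 68295 - 696322 = -628027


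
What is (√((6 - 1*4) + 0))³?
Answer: 2*√2 ≈ 2.8284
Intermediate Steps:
(√((6 - 1*4) + 0))³ = (√((6 - 4) + 0))³ = (√(2 + 0))³ = (√2)³ = 2*√2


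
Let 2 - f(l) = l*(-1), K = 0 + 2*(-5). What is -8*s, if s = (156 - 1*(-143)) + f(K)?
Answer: -2328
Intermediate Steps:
K = -10 (K = 0 - 10 = -10)
f(l) = 2 + l (f(l) = 2 - l*(-1) = 2 - (-1)*l = 2 + l)
s = 291 (s = (156 - 1*(-143)) + (2 - 10) = (156 + 143) - 8 = 299 - 8 = 291)
-8*s = -8*291 = -2328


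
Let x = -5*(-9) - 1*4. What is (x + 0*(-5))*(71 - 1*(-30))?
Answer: 4141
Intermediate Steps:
x = 41 (x = 45 - 4 = 41)
(x + 0*(-5))*(71 - 1*(-30)) = (41 + 0*(-5))*(71 - 1*(-30)) = (41 + 0)*(71 + 30) = 41*101 = 4141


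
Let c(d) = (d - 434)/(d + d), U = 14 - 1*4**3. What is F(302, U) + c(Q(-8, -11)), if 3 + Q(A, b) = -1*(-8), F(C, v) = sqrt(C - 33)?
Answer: -429/10 + sqrt(269) ≈ -26.499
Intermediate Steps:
U = -50 (U = 14 - 1*64 = 14 - 64 = -50)
F(C, v) = sqrt(-33 + C)
Q(A, b) = 5 (Q(A, b) = -3 - 1*(-8) = -3 + 8 = 5)
c(d) = (-434 + d)/(2*d) (c(d) = (-434 + d)/((2*d)) = (-434 + d)*(1/(2*d)) = (-434 + d)/(2*d))
F(302, U) + c(Q(-8, -11)) = sqrt(-33 + 302) + (1/2)*(-434 + 5)/5 = sqrt(269) + (1/2)*(1/5)*(-429) = sqrt(269) - 429/10 = -429/10 + sqrt(269)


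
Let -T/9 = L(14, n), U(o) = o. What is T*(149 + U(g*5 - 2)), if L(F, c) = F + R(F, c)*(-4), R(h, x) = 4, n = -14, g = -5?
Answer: 2196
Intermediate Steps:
L(F, c) = -16 + F (L(F, c) = F + 4*(-4) = F - 16 = -16 + F)
T = 18 (T = -9*(-16 + 14) = -9*(-2) = 18)
T*(149 + U(g*5 - 2)) = 18*(149 + (-5*5 - 2)) = 18*(149 + (-25 - 2)) = 18*(149 - 27) = 18*122 = 2196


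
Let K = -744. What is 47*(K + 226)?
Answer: -24346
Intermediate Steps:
47*(K + 226) = 47*(-744 + 226) = 47*(-518) = -24346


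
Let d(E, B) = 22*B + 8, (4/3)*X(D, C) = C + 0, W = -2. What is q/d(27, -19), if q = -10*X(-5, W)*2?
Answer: -3/41 ≈ -0.073171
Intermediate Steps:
X(D, C) = 3*C/4 (X(D, C) = 3*(C + 0)/4 = 3*C/4)
d(E, B) = 8 + 22*B
q = 30 (q = -15*(-2)/2*2 = -10*(-3/2)*2 = 15*2 = 30)
q/d(27, -19) = 30/(8 + 22*(-19)) = 30/(8 - 418) = 30/(-410) = 30*(-1/410) = -3/41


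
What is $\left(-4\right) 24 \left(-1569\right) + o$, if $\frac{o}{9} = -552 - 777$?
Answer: $138663$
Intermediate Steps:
$o = -11961$ ($o = 9 \left(-552 - 777\right) = 9 \left(-1329\right) = -11961$)
$\left(-4\right) 24 \left(-1569\right) + o = \left(-4\right) 24 \left(-1569\right) - 11961 = \left(-96\right) \left(-1569\right) - 11961 = 150624 - 11961 = 138663$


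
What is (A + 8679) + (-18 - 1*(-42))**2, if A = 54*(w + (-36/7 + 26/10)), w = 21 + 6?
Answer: 370149/35 ≈ 10576.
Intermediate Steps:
w = 27
A = 46224/35 (A = 54*(27 + (-36/7 + 26/10)) = 54*(27 + (-36*1/7 + 26*(1/10))) = 54*(27 + (-36/7 + 13/5)) = 54*(27 - 89/35) = 54*(856/35) = 46224/35 ≈ 1320.7)
(A + 8679) + (-18 - 1*(-42))**2 = (46224/35 + 8679) + (-18 - 1*(-42))**2 = 349989/35 + (-18 + 42)**2 = 349989/35 + 24**2 = 349989/35 + 576 = 370149/35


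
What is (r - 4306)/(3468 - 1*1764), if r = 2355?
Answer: -1951/1704 ≈ -1.1450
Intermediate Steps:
(r - 4306)/(3468 - 1*1764) = (2355 - 4306)/(3468 - 1*1764) = -1951/(3468 - 1764) = -1951/1704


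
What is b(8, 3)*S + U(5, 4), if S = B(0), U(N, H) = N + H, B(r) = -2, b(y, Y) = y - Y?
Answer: -1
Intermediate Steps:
U(N, H) = H + N
S = -2
b(8, 3)*S + U(5, 4) = (8 - 1*3)*(-2) + (4 + 5) = (8 - 3)*(-2) + 9 = 5*(-2) + 9 = -10 + 9 = -1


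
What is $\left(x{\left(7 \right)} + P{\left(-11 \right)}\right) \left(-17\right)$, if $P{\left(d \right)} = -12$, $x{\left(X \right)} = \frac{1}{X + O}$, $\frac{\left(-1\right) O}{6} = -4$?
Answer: $\frac{6307}{31} \approx 203.45$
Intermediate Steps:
$O = 24$ ($O = \left(-6\right) \left(-4\right) = 24$)
$x{\left(X \right)} = \frac{1}{24 + X}$ ($x{\left(X \right)} = \frac{1}{X + 24} = \frac{1}{24 + X}$)
$\left(x{\left(7 \right)} + P{\left(-11 \right)}\right) \left(-17\right) = \left(\frac{1}{24 + 7} - 12\right) \left(-17\right) = \left(\frac{1}{31} - 12\right) \left(-17\right) = \left(- \frac{371}{31}\right) \left(-17\right) = \frac{6307}{31}$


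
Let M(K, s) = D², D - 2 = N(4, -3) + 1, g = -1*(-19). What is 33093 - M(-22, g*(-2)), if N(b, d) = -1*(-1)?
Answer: 33077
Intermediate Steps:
g = 19
N(b, d) = 1
D = 4 (D = 2 + (1 + 1) = 2 + 2 = 4)
M(K, s) = 16 (M(K, s) = 4² = 16)
33093 - M(-22, g*(-2)) = 33093 - 1*16 = 33093 - 16 = 33077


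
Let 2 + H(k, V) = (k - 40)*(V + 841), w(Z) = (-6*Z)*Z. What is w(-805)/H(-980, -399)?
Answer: 277725/32203 ≈ 8.6242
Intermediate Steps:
w(Z) = -6*Z²
H(k, V) = -2 + (-40 + k)*(841 + V) (H(k, V) = -2 + (k - 40)*(V + 841) = -2 + (-40 + k)*(841 + V))
w(-805)/H(-980, -399) = (-6*(-805)²)/(-33642 - 40*(-399) + 841*(-980) - 399*(-980)) = (-6*648025)/(-33642 + 15960 - 824180 + 391020) = -3888150/(-450842) = -3888150*(-1/450842) = 277725/32203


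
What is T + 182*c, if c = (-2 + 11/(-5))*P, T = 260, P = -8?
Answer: 31876/5 ≈ 6375.2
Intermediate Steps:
c = 168/5 (c = (-2 + 11/(-5))*(-8) = (-2 + 11*(-1/5))*(-8) = (-2 - 11/5)*(-8) = -21/5*(-8) = 168/5 ≈ 33.600)
T + 182*c = 260 + 182*(168/5) = 260 + 30576/5 = 31876/5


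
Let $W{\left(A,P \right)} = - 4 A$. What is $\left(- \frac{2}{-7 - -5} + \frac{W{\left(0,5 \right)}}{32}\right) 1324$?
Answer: $1324$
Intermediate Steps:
$\left(- \frac{2}{-7 - -5} + \frac{W{\left(0,5 \right)}}{32}\right) 1324 = \left(- \frac{2}{-7 - -5} + \frac{\left(-4\right) 0}{32}\right) 1324 = \left(- \frac{2}{-7 + 5} + 0 \cdot \frac{1}{32}\right) 1324 = \left(- \frac{2}{-2} + 0\right) 1324 = \left(\left(-2\right) \left(- \frac{1}{2}\right) + 0\right) 1324 = \left(1 + 0\right) 1324 = 1 \cdot 1324 = 1324$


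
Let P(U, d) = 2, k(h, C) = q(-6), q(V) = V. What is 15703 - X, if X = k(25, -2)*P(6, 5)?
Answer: 15715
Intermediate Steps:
k(h, C) = -6
X = -12 (X = -6*2 = -12)
15703 - X = 15703 - 1*(-12) = 15703 + 12 = 15715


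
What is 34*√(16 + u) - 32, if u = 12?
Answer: -32 + 68*√7 ≈ 147.91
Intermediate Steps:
34*√(16 + u) - 32 = 34*√(16 + 12) - 32 = 34*√28 - 32 = 34*(2*√7) - 32 = 68*√7 - 32 = -32 + 68*√7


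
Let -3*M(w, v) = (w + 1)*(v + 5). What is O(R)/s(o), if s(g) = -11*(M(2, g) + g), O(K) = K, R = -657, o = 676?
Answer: -657/55 ≈ -11.945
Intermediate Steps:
M(w, v) = -(1 + w)*(5 + v)/3 (M(w, v) = -(w + 1)*(v + 5)/3 = -(1 + w)*(5 + v)/3)
s(g) = 55 (s(g) = -11*((-5/3 - 5/3*2 - g/3 - ⅓*g*2) + g) = -11*((-5/3 - 10/3 - g/3 - 2*g/3) + g) = -11*((-5 - g) + g) = -11*(-5) = 55)
O(R)/s(o) = -657/55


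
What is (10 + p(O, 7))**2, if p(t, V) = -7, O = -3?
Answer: 9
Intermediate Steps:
(10 + p(O, 7))**2 = (10 - 7)**2 = 3**2 = 9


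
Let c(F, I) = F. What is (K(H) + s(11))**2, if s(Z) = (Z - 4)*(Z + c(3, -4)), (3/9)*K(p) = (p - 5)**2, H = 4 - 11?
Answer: 280900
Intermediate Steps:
H = -7
K(p) = 3*(-5 + p)**2 (K(p) = 3*(p - 5)**2 = 3*(-5 + p)**2)
s(Z) = (-4 + Z)*(3 + Z) (s(Z) = (Z - 4)*(Z + 3) = (-4 + Z)*(3 + Z))
(K(H) + s(11))**2 = (3*(-5 - 7)**2 + (-12 + 11**2 - 1*11))**2 = (3*(-12)**2 + (-12 + 121 - 11))**2 = (3*144 + 98)**2 = (432 + 98)**2 = 530**2 = 280900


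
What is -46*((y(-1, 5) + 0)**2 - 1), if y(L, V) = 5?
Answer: -1104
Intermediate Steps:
-46*((y(-1, 5) + 0)**2 - 1) = -46*((5 + 0)**2 - 1) = -46*(5**2 - 1) = -46*(25 - 1) = -46*24 = -1104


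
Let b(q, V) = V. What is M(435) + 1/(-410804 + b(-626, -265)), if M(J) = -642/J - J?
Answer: -26016146086/59605005 ≈ -436.48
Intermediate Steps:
M(J) = -J - 642/J
M(435) + 1/(-410804 + b(-626, -265)) = (-1*435 - 642/435) + 1/(-410804 - 265) = (-435 - 642*1/435) + 1/(-411069) = (-435 - 214/145) - 1/411069 = -63289/145 - 1/411069 = -26016146086/59605005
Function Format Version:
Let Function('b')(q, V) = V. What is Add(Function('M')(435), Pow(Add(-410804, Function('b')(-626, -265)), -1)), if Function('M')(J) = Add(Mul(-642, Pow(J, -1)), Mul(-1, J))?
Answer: Rational(-26016146086, 59605005) ≈ -436.48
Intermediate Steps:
Function('M')(J) = Add(Mul(-1, J), Mul(-642, Pow(J, -1)))
Add(Function('M')(435), Pow(Add(-410804, Function('b')(-626, -265)), -1)) = Add(Add(Mul(-1, 435), Mul(-642, Pow(435, -1))), Pow(Add(-410804, -265), -1)) = Add(Add(-435, Mul(-642, Rational(1, 435))), Pow(-411069, -1)) = Add(Add(-435, Rational(-214, 145)), Rational(-1, 411069)) = Add(Rational(-63289, 145), Rational(-1, 411069)) = Rational(-26016146086, 59605005)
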